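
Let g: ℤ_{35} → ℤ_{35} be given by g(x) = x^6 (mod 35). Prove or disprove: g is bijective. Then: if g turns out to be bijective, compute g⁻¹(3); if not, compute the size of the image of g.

g(2): Repeated squaring mod 35: 2^1 ≡ 2, 2^2 ≡ 2² = 4, 2^4 ≡ 4² = 16. Since 6 = 4 + 2, 2^6 ≡ 16·4: 16·4 = 64 ≡ 29. So 2^6 ≡ 29 (mod 35).
g(3): Repeated squaring mod 35: 3^1 ≡ 3, 3^2 ≡ 3² = 9, 3^4 ≡ 9² = 81 ≡ 11. Since 6 = 4 + 2, 3^6 ≡ 11·9: 11·9 = 99 ≡ 29. So 3^6 ≡ 29 (mod 35).
So g(2) = g(3) = 29 while 2 ≠ 3, so g is not injective, hence not bijective.
Since g is not bijective, we determine |image(g)|. Computing x^6 mod 35 for each x (by repeated squaring, reducing mod 35 at every step), the values g(0), g(1), …, g(34) are: 0, 1, 29, 29, 1, 15, 1, 14, 29, 1, 15, 1, 29, 29, 21, 15, 1, 29, 29, 1, 15, 21, 29, 29, 1, 15, 1, 29, 14, 1, 15, 1, 29, 29, 1.
The distinct values are {0, 1, 14, 15, 21, 29}; there are 6 of them.

6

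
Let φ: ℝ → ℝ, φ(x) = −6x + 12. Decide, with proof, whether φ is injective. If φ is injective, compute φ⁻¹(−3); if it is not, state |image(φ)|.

Recall that φ is injective if φ(a) = φ(b) implies a = b.
Suppose φ(a) = φ(b). Then −6a + 12 = −6b + 12, therefore −6a = −6b, thus a = b.
Hence φ is injective.
Since φ is injective, we compute φ⁻¹(−3) = (−3 − 12)/(−6) = 5/2.

5/2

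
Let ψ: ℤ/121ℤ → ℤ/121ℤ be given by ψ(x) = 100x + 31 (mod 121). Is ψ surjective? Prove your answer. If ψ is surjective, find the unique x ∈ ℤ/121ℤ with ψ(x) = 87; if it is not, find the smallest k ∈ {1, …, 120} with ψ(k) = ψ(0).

78

Recall: surjectivity means every element of the codomain has a preimage under ψ.
Since gcd(100, 121) = 1, 100 is invertible modulo 121. Euclid's algorithm: 121 = 1·100 + 21, 100 = 4·21 + 16, 21 = 1·16 + 5, 16 = 3·5 + 1; back-substituting gives 1 = 23·100 − 19·121, so 100⁻¹ ≡ 23 (mod 121).
For any y ∈ ℤ/121ℤ, x = 23(y − 31) mod 121 satisfies ψ(x) = 100·23(y − 31) + 31 ≡ y (since 100·23 ≡ 1 mod 121). So every y has a preimage.
Thus ψ is surjective.
Since ψ is surjective, we find ψ⁻¹(87): we need 100x ≡ 87 − 31 ≡ 56 (mod 121). Using 100⁻¹ = 23: x ≡ 23·56 = 1288 = 10·121 + 78, so x = 78.
Check: ψ(78) = 100·78 + 31 = 7831 = 64·121 + 87 ≡ 87 (mod 121).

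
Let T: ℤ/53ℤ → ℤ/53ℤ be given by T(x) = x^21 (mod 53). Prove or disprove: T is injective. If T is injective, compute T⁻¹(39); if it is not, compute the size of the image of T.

Since 53 is prime, the nonzero elements of ℤ/53ℤ form a cyclic group of order 52.
As gcd(21, 52) = 1, raising to the 21st power is a bijection on this group: if a^21 ≡ b^21 then (ab^{−1})^21 = 1, and the only element of order dividing gcd(21, 52) = 1 is 1, so a = b.
With T(0) = 0 this makes T injective on all of ℤ/53ℤ, hence bijective (finite equal-size domain and codomain). In particular T is injective.
Since T is injective, we find the preimage of 39. The inverse of x ↦ x^21 on (ℤ/53ℤ)^× is x ↦ x^5, because 21·5 = 105 = 2·52 + 1 ≡ 1 (mod 52) and x^{52} = 1 for x ≠ 0 (Fermat). So T⁻¹(39) = 39^5 mod 53.
Repeated squaring mod 53: 39^1 ≡ 39, 39^2 ≡ 39² = 1521 ≡ 37, 39^4 ≡ 37² = 1369 ≡ 44. Since 5 = 4 + 1, 39^5 ≡ 44·39: 44·39 = 1716 ≡ 20. So 39^5 ≡ 20 (mod 53).
Hence T⁻¹(39) = 20.

20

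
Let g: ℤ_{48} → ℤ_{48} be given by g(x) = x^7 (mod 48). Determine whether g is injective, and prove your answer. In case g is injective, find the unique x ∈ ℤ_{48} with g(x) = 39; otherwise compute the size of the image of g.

27

g(0) = 0^7 = 0.
g(6): Repeated squaring mod 48: 6^1 ≡ 6, 6^2 ≡ 6² = 36, 6^4 ≡ 36² = 1296 ≡ 0. Since 7 = 4 + 2 + 1, 6^7 ≡ 0·36·6: 0·36 = 0, then 0·6 = 0. So 6^7 ≡ 0 (mod 48).
So g(0) = g(6) = 0 while 0 ≠ 6, hence g is not injective.
Since g is not injective, we determine |image(g)|. Computing x^7 mod 48 for each x (by repeated squaring, reducing mod 48 at every step), the values g(0), g(1), …, g(47) are: 0, 1, 32, 27, 16, 29, 0, 7, 32, 9, 16, 35, 0, 37, 32, 15, 16, 17, 0, 43, 32, 45, 16, 23, 0, 25, 32, 3, 16, 5, 0, 31, 32, 33, 16, 11, 0, 13, 32, 39, 16, 41, 0, 19, 32, 21, 16, 47.
The distinct values are {0, 1, 3, 5, 7, 9, 11, 13, 15, 16, 17, 19, 21, 23, 25, 27, 29, 31, 32, 33, 35, 37, 39, 41, 43, 45, 47}; there are 27 of them.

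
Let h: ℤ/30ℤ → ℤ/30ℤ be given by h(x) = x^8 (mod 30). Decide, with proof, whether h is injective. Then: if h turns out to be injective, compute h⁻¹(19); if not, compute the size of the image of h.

h(2): Repeated squaring mod 30: 2^1 ≡ 2, 2^2 ≡ 2² = 4, 2^4 ≡ 4² = 16, 2^8 ≡ 16² = 256 ≡ 16. So 2^8 ≡ 16 (mod 30).
h(4): Repeated squaring mod 30: 4^1 ≡ 4, 4^2 ≡ 4² = 16, 4^4 ≡ 16² = 256 ≡ 16, 4^8 ≡ 16² = 256 ≡ 16. So 4^8 ≡ 16 (mod 30).
So h(2) = h(4) = 16 while 2 ≠ 4, therefore h is not injective.
Since h is not injective, we determine |image(h)|. Computing x^8 mod 30 for each x (by repeated squaring, reducing mod 30 at every step), the values h(0), h(1), …, h(29) are: 0, 1, 16, 21, 16, 25, 6, 1, 16, 21, 10, 1, 6, 1, 16, 15, 16, 1, 6, 1, 10, 21, 16, 1, 6, 25, 16, 21, 16, 1.
The distinct values are {0, 1, 6, 10, 15, 16, 21, 25}; there are 8 of them.

8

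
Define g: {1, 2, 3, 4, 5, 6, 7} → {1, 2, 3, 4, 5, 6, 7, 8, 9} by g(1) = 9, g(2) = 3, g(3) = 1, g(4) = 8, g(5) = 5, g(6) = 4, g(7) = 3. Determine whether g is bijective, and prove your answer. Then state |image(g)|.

g(2) = 3 = g(7) with 2 ≠ 7, so g is not injective, hence not bijective.
The image of g is {1, 3, 4, 5, 8, 9}, which has 6 elements.

6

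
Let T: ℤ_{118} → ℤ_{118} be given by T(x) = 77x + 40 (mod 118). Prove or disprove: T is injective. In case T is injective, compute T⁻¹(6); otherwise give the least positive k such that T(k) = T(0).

44

If T(s) = T(t), then 77s ≡ 77t (mod 118). Because gcd(77, 118) = 1, we may cancel 77 to get s ≡ t (mod 118).
Hence T is injective.
We now compute 77⁻¹ mod 118 explicitly. Euclid's algorithm: 118 = 1·77 + 41, 77 = 1·41 + 36, 41 = 1·36 + 5, 36 = 7·5 + 1; back-substituting gives 1 = 23·77 − 15·118, so 77⁻¹ ≡ 23 (mod 118).
Since T is injective, we find T⁻¹(6): we need 77x ≡ 6 − 40 ≡ 84 (mod 118). Using 77⁻¹ = 23: x ≡ 23·84 = 1932 = 16·118 + 44, so x = 44.
Check: T(44) = 77·44 + 40 = 3428 = 29·118 + 6 ≡ 6 (mod 118).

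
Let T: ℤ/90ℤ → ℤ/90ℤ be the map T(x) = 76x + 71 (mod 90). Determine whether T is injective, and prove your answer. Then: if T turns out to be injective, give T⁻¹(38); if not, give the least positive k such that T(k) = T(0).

By definition, T is injective if T(u) = T(v) implies u = v.
We have gcd(76, 90) = 2 > 1. Taking u = 0 and v = 45: T(0) = 71 and T(45) = 76·45 + 71 = 3491 ≡ 71 (mod 90).
So T(0) = T(45) while 0 ≠ 45, hence T is not injective.
Since T is not injective, we find the least positive k with T(k) = T(0): this means 76k ≡ 0 (mod 90), i.e. 90 ∣ 76k. Since gcd(76, 90) = 2, dividing through by 2 this holds exactly when 45 ∣ 38k, and as gcd(38, 45) = 1, exactly when 45 ∣ k.
The smallest positive such k is 45.

45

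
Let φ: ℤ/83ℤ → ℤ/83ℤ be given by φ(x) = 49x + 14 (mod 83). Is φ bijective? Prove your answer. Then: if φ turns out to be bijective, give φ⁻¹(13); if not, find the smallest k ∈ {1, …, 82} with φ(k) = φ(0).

22

Suppose φ(s) = φ(t) in ℤ/83ℤ. Then 49s + 14 ≡ 49t + 14 (mod 83), therefore 49(s − t) ≡ 0 (mod 83).
Since gcd(49, 83) = 1, 49 is invertible modulo 83, thus s − t ≡ 0 (mod 83), i.e. s = t.
We now compute 49⁻¹ mod 83 explicitly. Euclid's algorithm: 83 = 1·49 + 34, 49 = 1·34 + 15, 34 = 2·15 + 4, 15 = 3·4 + 3, 4 = 1·3 + 1; back-substituting gives 1 = 61·49 − 36·83, so 49⁻¹ ≡ 61 (mod 83).
Then y ↦ 61(y − 14) is a two-sided inverse to φ, so every y ∈ ℤ/83ℤ has a preimage.
Therefore φ is bijective.
Since φ is bijective, we find φ⁻¹(13): we need 49x ≡ 13 − 14 ≡ 82 (mod 83). Using 49⁻¹ = 61: x ≡ 61·82 = 5002 = 60·83 + 22, so x = 22.
Check: φ(22) = 49·22 + 14 = 1092 = 13·83 + 13 ≡ 13 (mod 83).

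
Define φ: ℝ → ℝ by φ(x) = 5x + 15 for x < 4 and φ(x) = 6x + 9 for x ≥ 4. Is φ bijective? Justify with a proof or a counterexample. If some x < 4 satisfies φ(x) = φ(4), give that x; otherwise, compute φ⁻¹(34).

18/5

Both pieces are strictly increasing (slopes 5 and 6), so each is injective on its own interval.
The left piece maps (−∞, 4) onto (−∞, 35); the right piece maps [4, ∞) onto [33, ∞).
These images overlap. In particular φ(4) = 33 (right piece), and solving 5x + 15 = 33 on the left piece gives x = 18/5 < 4.
So φ(18/5) = φ(4) with 18/5 ≠ 4, and φ is not injective, hence not bijective. This x = 18/5 is the requested value below 4.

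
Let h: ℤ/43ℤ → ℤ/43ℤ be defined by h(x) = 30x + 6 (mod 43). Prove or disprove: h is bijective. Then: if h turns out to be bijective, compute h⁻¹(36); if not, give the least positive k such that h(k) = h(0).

1

By definition, h is injective if h(s) = h(t) implies s = t.
Suppose h(s) = h(t) in ℤ/43ℤ. Then 30s + 6 ≡ 30t + 6 (mod 43), hence 30(s − t) ≡ 0 (mod 43).
Since gcd(30, 43) = 1, 30 is invertible modulo 43, so s − t ≡ 0 (mod 43), i.e. s = t.
We now compute 30⁻¹ mod 43 explicitly. Euclid's algorithm: 43 = 1·30 + 13, 30 = 2·13 + 4, 13 = 3·4 + 1; back-substituting gives 1 = 33·30 − 23·43, so 30⁻¹ ≡ 33 (mod 43).
For any y ∈ ℤ/43ℤ, x = 33(y − 6) mod 43 satisfies h(x) = 30·33(y − 6) + 6 ≡ y (since 30·33 ≡ 1 mod 43). So every y has a preimage.
Thus h is bijective.
Since h is bijective, we compute h⁻¹(36): solve 30x + 6 ≡ 36 (mod 43), i.e. 30x ≡ 30 (mod 43).
Multiplying by 30⁻¹ = 33 gives x ≡ 33·30 = 990 = 23·43 + 1 ≡ 1 (mod 43).
Check: h(1) = 30·1 + 6 = 36 ≡ 36 (mod 43).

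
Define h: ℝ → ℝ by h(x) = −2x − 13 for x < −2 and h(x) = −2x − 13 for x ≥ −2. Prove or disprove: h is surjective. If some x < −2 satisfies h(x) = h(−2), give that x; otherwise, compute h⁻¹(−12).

Both pieces are strictly decreasing (slopes −2 and −2), so each is injective on its own interval.
The left piece maps (−∞, −2) onto (−9, ∞); the right piece maps [−2, ∞) onto (−∞, −9].
These images together cover ℝ, so h is surjective.
Because the two images are disjoint, no x < −2 has h(x) = h(−2), so we compute h⁻¹(−12): −12 lies in (−∞, −9], so solve −2x − 13 = −12: x = (−12 + 13)/(−2) = −1/2.

-1/2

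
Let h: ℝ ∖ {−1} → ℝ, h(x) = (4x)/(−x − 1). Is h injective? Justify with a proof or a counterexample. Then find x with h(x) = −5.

Suppose h(u) = h(v). Cross-multiplying: (4u)(−v − 1) = (4v)(−u − 1).
Expanding both sides and cancelling the symmetric terms leaves −4·(u − v) = 0. Since −4 ≠ 0, u = v. Hence h is injective.
Solving h(x) = −5: cross-multiplying gives 4x = −5(−x − 1), which rearranges to −1x = 5, so x = −5.

-5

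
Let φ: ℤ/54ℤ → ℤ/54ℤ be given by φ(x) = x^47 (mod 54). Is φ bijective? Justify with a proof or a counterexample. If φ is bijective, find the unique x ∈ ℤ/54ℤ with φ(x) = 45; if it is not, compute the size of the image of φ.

φ(0) = 0^47 = 0.
φ(6): Repeated squaring mod 54: 6^1 ≡ 6, 6^2 ≡ 6² = 36, 6^4 ≡ 36² = 1296 ≡ 0, 6^8 ≡ 0² = 0, 6^16 ≡ 0² = 0, 6^32 ≡ 0² = 0. Since 47 = 32 + 8 + 4 + 2 + 1, 6^47 ≡ 0·0·0·36·6: 0·0 = 0, then 0·0 = 0, then 0·36 = 0, then 0·6 = 0. So 6^47 ≡ 0 (mod 54).
So φ(0) = φ(6) = 0 while 0 ≠ 6, so φ is not injective, hence not bijective.
Since φ is not bijective, we determine |image(φ)|. Computing x^47 mod 54 for each x (by repeated squaring, reducing mod 54 at every step), the values φ(0), φ(1), …, φ(53) are: 0, 1, 50, 27, 16, 29, 0, 49, 44, 27, 46, 41, 0, 7, 20, 27, 40, 35, 0, 37, 32, 27, 52, 11, 0, 31, 26, 27, 28, 23, 0, 43, 2, 27, 22, 17, 0, 19, 14, 27, 34, 47, 0, 13, 8, 27, 10, 5, 0, 25, 38, 27, 4, 53.
The distinct values are {0, 1, 2, 4, 5, 7, 8, 10, 11, 13, 14, 16, 17, 19, 20, 22, 23, 25, 26, 27, 28, 29, 31, 32, 34, 35, 37, 38, 40, 41, 43, 44, 46, 47, 49, 50, 52, 53}; there are 38 of them.

38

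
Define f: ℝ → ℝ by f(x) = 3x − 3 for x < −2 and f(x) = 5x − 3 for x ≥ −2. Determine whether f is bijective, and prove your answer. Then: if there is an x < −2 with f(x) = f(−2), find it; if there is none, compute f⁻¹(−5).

-10/3

Both pieces are strictly increasing (slopes 3 and 5), so each is injective on its own interval.
The left piece maps (−∞, −2) onto (−∞, −9); the right piece maps [−2, ∞) onto [−13, ∞).
These images overlap. In particular f(−2) = −13 (right piece), and solving 3x − 3 = −13 on the left piece gives x = −10/3 < −2.
So f(−10/3) = f(−2) with −10/3 ≠ −2, and f is not injective, hence not bijective. This x = −10/3 is the requested value below −2.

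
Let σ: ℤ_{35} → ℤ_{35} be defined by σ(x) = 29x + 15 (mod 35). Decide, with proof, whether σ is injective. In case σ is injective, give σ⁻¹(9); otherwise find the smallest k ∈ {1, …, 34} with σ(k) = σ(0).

1

If σ(x_1) = σ(x_2), then 29x_1 ≡ 29x_2 (mod 35). Because gcd(29, 35) = 1, we may cancel 29 to get x_1 ≡ x_2 (mod 35).
Thus σ is injective.
We now compute 29⁻¹ mod 35 explicitly. Euclid's algorithm: 35 = 1·29 + 6, 29 = 4·6 + 5, 6 = 1·5 + 1; back-substituting gives 1 = 29·29 − 24·35, so 29⁻¹ ≡ 29 (mod 35).
Since σ is injective, we compute σ⁻¹(9): solve 29x + 15 ≡ 9 (mod 35), i.e. 29x ≡ 29 (mod 35).
Multiplying by 29⁻¹ = 29 gives x ≡ 29·29 = 841 = 24·35 + 1 ≡ 1 (mod 35).
Check: σ(1) = 29·1 + 15 = 44 = 1·35 + 9 ≡ 9 (mod 35).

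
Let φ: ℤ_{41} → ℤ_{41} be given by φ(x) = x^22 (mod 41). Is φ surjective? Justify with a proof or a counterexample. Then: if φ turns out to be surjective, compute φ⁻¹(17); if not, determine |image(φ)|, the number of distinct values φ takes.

φ(20): Repeated squaring mod 41: 20^1 ≡ 20, 20^2 ≡ 20² = 400 ≡ 31, 20^4 ≡ 31² = 961 ≡ 18, 20^8 ≡ 18² = 324 ≡ 37, 20^16 ≡ 37² = 1369 ≡ 16. Since 22 = 16 + 4 + 2, 20^22 ≡ 16·18·31: 16·18 = 288 ≡ 1, then 1·31 = 31. So 20^22 ≡ 31 (mod 41).
φ(21): Repeated squaring mod 41: 21^1 ≡ 21, 21^2 ≡ 21² = 441 ≡ 31, 21^4 ≡ 31² = 961 ≡ 18, 21^8 ≡ 18² = 324 ≡ 37, 21^16 ≡ 37² = 1369 ≡ 16. Since 22 = 16 + 4 + 2, 21^22 ≡ 16·18·31: 16·18 = 288 ≡ 1, then 1·31 = 31. So 21^22 ≡ 31 (mod 41).
So φ(20) = φ(21) = 31 while 20 ≠ 21, thus φ is not injective.
A non-injective map from the 41-element set ℤ_{41} to itself takes at most 40 distinct values, so it cannot be surjective. Thus φ is not surjective.
Since φ is not surjective, we determine |image(φ)|. Computing x^22 mod 41 for each x (by repeated squaring, reducing mod 41 at every step), the values φ(0), φ(1), …, φ(40) are: 0, 1, 4, 32, 16, 25, 5, 33, 23, 40, 18, 2, 20, 36, 9, 21, 10, 39, 37, 8, 31, 31, 8, 37, 39, 10, 21, 9, 36, 20, 2, 18, 40, 23, 33, 5, 25, 16, 32, 4, 1.
The distinct values are {0, 1, 2, 4, 5, 8, 9, 10, 16, 18, 20, 21, 23, 25, 31, 32, 33, 36, 37, 39, 40}; there are 21 of them.

21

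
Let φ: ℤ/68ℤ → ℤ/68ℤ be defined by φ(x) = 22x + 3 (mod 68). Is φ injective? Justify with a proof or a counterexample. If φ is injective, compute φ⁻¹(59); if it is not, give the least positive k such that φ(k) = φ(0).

By definition, injectivity means: for all u, v in the domain, φ(u) = φ(v) implies u = v.
We have gcd(22, 68) = 2 > 1. Taking u = 0 and v = 34: φ(0) = 3 and φ(34) = 22·34 + 3 = 751 ≡ 3 (mod 68).
So φ(0) = φ(34) while 0 ≠ 34, therefore φ is not injective.
Since φ is not injective, we find the least positive k with φ(k) = φ(0): this means 22k ≡ 0 (mod 68), i.e. 68 ∣ 22k. Since gcd(22, 68) = 2, dividing through by 2 this holds exactly when 34 ∣ 11k, and as gcd(11, 34) = 1, exactly when 34 ∣ k.
The smallest positive such k is 34.

34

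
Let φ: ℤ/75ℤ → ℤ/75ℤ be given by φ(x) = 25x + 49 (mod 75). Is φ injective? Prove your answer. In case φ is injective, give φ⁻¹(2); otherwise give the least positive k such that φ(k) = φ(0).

By definition, injectivity means: for all a, b in the domain, φ(a) = φ(b) implies a = b.
We have gcd(25, 75) = 25 > 1. Taking a = 0 and b = 3: φ(0) = 49 and φ(3) = 25·3 + 49 = 124 ≡ 49 (mod 75).
So φ(0) = φ(3) while 0 ≠ 3, so φ is not injective.
Since φ is not injective, we find the least positive k with φ(k) = φ(0): this means 25k ≡ 0 (mod 75), i.e. 75 ∣ 25k. Since gcd(25, 75) = 25, dividing through by 25 this holds exactly when 3 ∣ k.
The smallest positive such k is 3.

3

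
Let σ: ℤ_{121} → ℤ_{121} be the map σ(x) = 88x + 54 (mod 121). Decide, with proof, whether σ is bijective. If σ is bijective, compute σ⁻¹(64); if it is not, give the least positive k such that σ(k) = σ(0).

Recall: σ is injective if σ(s) = σ(t) implies s = t.
We have gcd(88, 121) = 11 > 1. Taking s = 0 and t = 11: σ(0) = 54 and σ(11) = 88·11 + 54 = 1022 ≡ 54 (mod 121).
So σ(0) = σ(11) while 0 ≠ 11, so σ is not injective, hence not bijective.
Since σ is not bijective, we find the least positive k with σ(k) = σ(0): this means 88k ≡ 0 (mod 121), i.e. 121 ∣ 88k. Since gcd(88, 121) = 11, dividing through by 11 this holds exactly when 11 ∣ 8k, and as gcd(8, 11) = 1, exactly when 11 ∣ k.
The smallest positive such k is 11.

11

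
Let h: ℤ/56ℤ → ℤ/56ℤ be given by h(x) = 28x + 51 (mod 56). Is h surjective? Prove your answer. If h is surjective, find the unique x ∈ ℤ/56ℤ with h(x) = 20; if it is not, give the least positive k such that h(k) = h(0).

2

Since gcd(28, 56) = 28, we have 28x ≡ 0 (mod 28) for all x, so h(x) ≡ 23 (mod 28).
But 0 ≢ 23 (mod 28), so 0 ∈ ℤ/56ℤ has no preimage. Hence h is not surjective.
Since h is not surjective, we find the least positive k with h(k) = h(0): this means 28k ≡ 0 (mod 56), i.e. 56 ∣ 28k. Since gcd(28, 56) = 28, dividing through by 28 this holds exactly when 2 ∣ k.
The smallest positive such k is 2.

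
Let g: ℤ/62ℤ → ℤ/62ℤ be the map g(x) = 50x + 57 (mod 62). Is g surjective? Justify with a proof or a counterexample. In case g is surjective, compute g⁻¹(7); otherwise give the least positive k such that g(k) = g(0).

By definition, g is surjective if every y in the codomain equals g(x) for some x in the domain.
Since gcd(50, 62) = 2, we have 50x ≡ 0 (mod 2) for all x, so g(x) ≡ 1 (mod 2).
But 0 ≢ 1 (mod 2), so 0 ∈ ℤ/62ℤ has no preimage. So g is not surjective.
Since g is not surjective, we find the least positive k with g(k) = g(0): this means 50k ≡ 0 (mod 62), i.e. 62 ∣ 50k. Since gcd(50, 62) = 2, dividing through by 2 this holds exactly when 31 ∣ 25k, and as gcd(25, 31) = 1, exactly when 31 ∣ k.
The smallest positive such k is 31.

31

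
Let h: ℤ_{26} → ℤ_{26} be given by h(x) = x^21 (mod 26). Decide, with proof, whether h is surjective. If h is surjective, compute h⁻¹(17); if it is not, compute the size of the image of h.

h(1) = 1^21 = 1.
h(3): Repeated squaring mod 26: 3^1 ≡ 3, 3^2 ≡ 3² = 9, 3^4 ≡ 9² = 81 ≡ 3, 3^8 ≡ 3² = 9, 3^16 ≡ 9² = 81 ≡ 3. Since 21 = 16 + 4 + 1, 3^21 ≡ 3·3·3: 3·3 = 9, then 9·3 = 27 ≡ 1. So 3^21 ≡ 1 (mod 26).
So h(1) = h(3) = 1 while 1 ≠ 3, thus h is not injective.
A non-injective map from the 26-element set ℤ_{26} to itself takes at most 25 distinct values, so it cannot be surjective. Therefore h is not surjective.
Since h is not surjective, we determine |image(h)|. Computing x^21 mod 26 for each x (by repeated squaring, reducing mod 26 at every step), the values h(0), h(1), …, h(25) are: 0, 1, 18, 1, 12, 5, 18, 21, 8, 1, 12, 21, 12, 13, 14, 5, 14, 25, 18, 5, 8, 21, 14, 25, 8, 25.
The distinct values are {0, 1, 5, 8, 12, 13, 14, 18, 21, 25}; there are 10 of them.

10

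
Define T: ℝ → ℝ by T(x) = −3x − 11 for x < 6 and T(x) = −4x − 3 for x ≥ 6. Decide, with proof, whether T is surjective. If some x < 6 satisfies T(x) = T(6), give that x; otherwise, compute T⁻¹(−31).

Both pieces are strictly decreasing (slopes −3 and −4), so each is injective on its own interval.
The left piece maps (−∞, 6) onto (−29, ∞); the right piece maps [6, ∞) onto (−∞, −27].
The union (−29, ∞) ∪ (−∞, −27] covers ℝ, so T is surjective.
For the follow-up: the images overlap, so an x < 6 with T(x) = T(6) exists. T(6) = −27; solving −3x − 11 = −27 for x < 6 gives x = (−27 + 11)/(−3) = 16/3.

16/3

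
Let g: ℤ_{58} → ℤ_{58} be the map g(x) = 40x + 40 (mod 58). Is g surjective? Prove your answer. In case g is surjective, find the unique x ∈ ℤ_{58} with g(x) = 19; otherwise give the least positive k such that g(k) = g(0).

29

By definition, surjectivity means every element of the codomain has a preimage under g.
Since gcd(40, 58) = 2, we have 40x ≡ 0 (mod 2) for all x, so g(x) ≡ 0 (mod 2).
But 1 ≢ 0 (mod 2), so 1 ∈ ℤ_{58} has no preimage. So g is not surjective.
Since g is not surjective, we find the least positive k with g(k) = g(0): this means 40k ≡ 0 (mod 58), i.e. 58 ∣ 40k. Since gcd(40, 58) = 2, dividing through by 2 this holds exactly when 29 ∣ 20k, and as gcd(20, 29) = 1, exactly when 29 ∣ k.
The smallest positive such k is 29.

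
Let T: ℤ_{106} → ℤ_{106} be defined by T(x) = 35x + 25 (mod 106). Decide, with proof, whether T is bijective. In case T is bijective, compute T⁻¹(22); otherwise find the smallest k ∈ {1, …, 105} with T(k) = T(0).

9

Suppose T(a) = T(b) in ℤ_{106}. Then 35a + 25 ≡ 35b + 25 (mod 106), so 35(a − b) ≡ 0 (mod 106).
Since gcd(35, 106) = 1, 35 is invertible modulo 106, hence a − b ≡ 0 (mod 106), i.e. a = b.
We now compute 35⁻¹ mod 106 explicitly. Euclid's algorithm: 106 = 3·35 + 1; back-substituting gives 1 = 103·35 − 34·106, so 35⁻¹ ≡ 103 (mod 106).
Then y ↦ 103(y − 25) is a two-sided inverse to T, so every y ∈ ℤ_{106} has a preimage.
Therefore T is bijective.
Since T is bijective, we find T⁻¹(22): we need 35x ≡ 22 − 25 ≡ 103 (mod 106). Using 35⁻¹ = 103: x ≡ 103·103 = 10609 = 100·106 + 9, so x = 9.
Check: T(9) = 35·9 + 25 = 340 = 3·106 + 22 ≡ 22 (mod 106).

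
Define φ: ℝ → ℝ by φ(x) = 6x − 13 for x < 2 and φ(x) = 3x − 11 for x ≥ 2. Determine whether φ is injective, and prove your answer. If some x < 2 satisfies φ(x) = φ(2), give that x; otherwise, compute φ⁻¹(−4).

4/3

Both pieces are strictly increasing (slopes 6 and 3), so each is injective on its own interval.
The left piece maps (−∞, 2) onto (−∞, −1); the right piece maps [2, ∞) onto [−5, ∞).
These images overlap. In particular φ(2) = −5 (right piece), and solving 6x − 13 = −5 on the left piece gives x = 4/3 < 2.
So φ(4/3) = φ(2) with 4/3 ≠ 2, and φ is not injective. This x = 4/3 is the requested value below 2.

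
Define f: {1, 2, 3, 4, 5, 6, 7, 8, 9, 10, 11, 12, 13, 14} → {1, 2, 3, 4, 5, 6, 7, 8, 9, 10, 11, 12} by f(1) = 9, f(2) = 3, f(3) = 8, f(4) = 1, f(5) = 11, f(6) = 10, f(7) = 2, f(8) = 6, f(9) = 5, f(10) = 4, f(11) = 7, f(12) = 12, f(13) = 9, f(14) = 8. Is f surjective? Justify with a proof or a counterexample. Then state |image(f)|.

12

Every element of the codomain has a preimage: 1 = f(4), 2 = f(7), 3 = f(2), 4 = f(10), 5 = f(9), 6 = f(8), 7 = f(11), 8 = f(3), 9 = f(1), 10 = f(6), 11 = f(5), 12 = f(12).
Hence f is surjective.
The image of f is {1, 2, 3, 4, 5, 6, 7, 8, 9, 10, 11, 12}, which has 12 elements.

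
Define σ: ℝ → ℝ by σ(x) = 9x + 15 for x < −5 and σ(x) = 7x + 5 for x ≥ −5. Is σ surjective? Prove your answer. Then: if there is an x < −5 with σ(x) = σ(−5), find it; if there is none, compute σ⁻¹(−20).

Both pieces are strictly increasing (slopes 9 and 7), so each is injective on its own interval.
The left piece maps (−∞, −5) onto (−∞, −30); the right piece maps [−5, ∞) onto [−30, ∞).
These images together cover ℝ, so σ is surjective.
Because the two images are disjoint, no x < −5 has σ(x) = σ(−5), so we compute σ⁻¹(−20): −20 lies in [−30, ∞), so solve 7x + 5 = −20: x = (−20 − 5)/7 = −25/7.

-25/7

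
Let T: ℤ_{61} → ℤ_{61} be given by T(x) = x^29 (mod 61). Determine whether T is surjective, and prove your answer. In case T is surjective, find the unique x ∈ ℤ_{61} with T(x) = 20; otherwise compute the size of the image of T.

58

Since 61 is prime, the nonzero elements of ℤ_{61} form a cyclic group of order 60.
As gcd(29, 60) = 1, raising to the 29th power is a bijection on this group: if u^29 ≡ v^29 then (uv^{−1})^29 = 1, and the only element of order dividing gcd(29, 60) = 1 is 1, so u = v.
With T(0) = 0 this makes T injective on all of ℤ_{61}, hence bijective (finite equal-size domain and codomain). In particular T is surjective.
Since T is surjective, we find the preimage of 20. The inverse of x ↦ x^29 on (ℤ_{61})^× is x ↦ x^29, because 29·29 = 841 = 14·60 + 1 ≡ 1 (mod 60) and x^{60} = 1 for x ≠ 0 (Fermat). So T⁻¹(20) = 20^29 mod 61.
Repeated squaring mod 61: 20^1 ≡ 20, 20^2 ≡ 20² = 400 ≡ 34, 20^4 ≡ 34² = 1156 ≡ 58, 20^8 ≡ 58² = 3364 ≡ 9, 20^16 ≡ 9² = 81 ≡ 20. Since 29 = 16 + 8 + 4 + 1, 20^29 ≡ 20·9·58·20: 20·9 = 180 ≡ 58, then 58·58 = 3364 ≡ 9, then 9·20 = 180 ≡ 58. So 20^29 ≡ 58 (mod 61).
Hence T⁻¹(20) = 58.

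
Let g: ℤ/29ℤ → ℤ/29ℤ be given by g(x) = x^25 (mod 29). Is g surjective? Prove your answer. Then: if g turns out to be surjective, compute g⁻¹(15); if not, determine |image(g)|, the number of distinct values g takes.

26

Since 29 is prime, the nonzero elements of ℤ/29ℤ form a cyclic group of order 28.
As gcd(25, 28) = 1, raising to the 25th power is a bijection on this group: if x_1^25 ≡ x_2^25 then (x_1x_2^{−1})^25 = 1, and the only element of order dividing gcd(25, 28) = 1 is 1, so x_1 = x_2.
With g(0) = 0 this makes g injective on all of ℤ/29ℤ, hence bijective (finite equal-size domain and codomain). In particular g is surjective.
Since g is surjective, we find the preimage of 15. The inverse of x ↦ x^25 on (ℤ/29ℤ)^× is x ↦ x^9, because 25·9 = 225 = 8·28 + 1 ≡ 1 (mod 28) and x^{28} = 1 for x ≠ 0 (Fermat). So g⁻¹(15) = 15^9 mod 29.
Repeated squaring mod 29: 15^1 ≡ 15, 15^2 ≡ 15² = 225 ≡ 22, 15^4 ≡ 22² = 484 ≡ 20, 15^8 ≡ 20² = 400 ≡ 23. Since 9 = 8 + 1, 15^9 ≡ 23·15: 23·15 = 345 ≡ 26. So 15^9 ≡ 26 (mod 29).
Hence g⁻¹(15) = 26.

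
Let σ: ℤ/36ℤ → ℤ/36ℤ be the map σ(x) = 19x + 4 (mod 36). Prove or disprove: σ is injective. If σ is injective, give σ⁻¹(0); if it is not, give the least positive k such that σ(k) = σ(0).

32

If σ(s) = σ(t), then 19s ≡ 19t (mod 36). Because gcd(19, 36) = 1, we may cancel 19 to get s ≡ t (mod 36).
So σ is injective.
We now compute 19⁻¹ mod 36 explicitly. Euclid's algorithm: 36 = 1·19 + 17, 19 = 1·17 + 2, 17 = 8·2 + 1; back-substituting gives 1 = 19·19 − 10·36, so 19⁻¹ ≡ 19 (mod 36).
Since σ is injective, we find σ⁻¹(0): we need 19x ≡ 0 − 4 ≡ 32 (mod 36). Using 19⁻¹ = 19: x ≡ 19·32 = 608 = 16·36 + 32, so x = 32.
Check: σ(32) = 19·32 + 4 = 612 = 17·36 + 0 ≡ 0 (mod 36).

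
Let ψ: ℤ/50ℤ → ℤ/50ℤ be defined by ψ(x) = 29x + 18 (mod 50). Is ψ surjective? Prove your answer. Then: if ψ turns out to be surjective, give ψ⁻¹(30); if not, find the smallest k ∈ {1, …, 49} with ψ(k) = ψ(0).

By definition, surjectivity means every element of the codomain has a preimage under ψ.
Since gcd(29, 50) = 1, 29 is invertible modulo 50. Euclid's algorithm: 50 = 1·29 + 21, 29 = 1·21 + 8, 21 = 2·8 + 5, 8 = 1·5 + 3, 5 = 1·3 + 2, 3 = 1·2 + 1; back-substituting gives 1 = 19·29 − 11·50, so 29⁻¹ ≡ 19 (mod 50).
For any y ∈ ℤ/50ℤ, x = 19(y − 18) mod 50 satisfies ψ(x) = 29·19(y − 18) + 18 ≡ y (since 29·19 ≡ 1 mod 50). So every y has a preimage.
Hence ψ is surjective.
Since ψ is surjective, we find ψ⁻¹(30): we need 29x ≡ 30 − 18 ≡ 12 (mod 50). Using 29⁻¹ = 19: x ≡ 19·12 = 228 = 4·50 + 28, so x = 28.
Check: ψ(28) = 29·28 + 18 = 830 = 16·50 + 30 ≡ 30 (mod 50).

28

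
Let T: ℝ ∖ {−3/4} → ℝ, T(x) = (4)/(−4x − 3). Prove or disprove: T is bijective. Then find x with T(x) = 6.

-11/12

If T(x) = 0, cross-multiplying gives −4(4) = 0(−4x − 3), which simplifies to −16 = 0 — false.  So 0 has no preimage and T is not surjective.
Hence T is not bijective.
Solving T(x) = 6: cross-multiplying gives 4 = 6(−4x − 3), which rearranges to 24x = −22, so x = −11/12.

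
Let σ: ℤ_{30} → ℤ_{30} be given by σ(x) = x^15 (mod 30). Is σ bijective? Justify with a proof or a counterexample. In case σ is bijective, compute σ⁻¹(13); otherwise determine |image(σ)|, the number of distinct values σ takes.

7

Computing x^15 mod 30 for each x (by repeated squaring, reducing mod 30 at every step), the values σ(0), σ(1), …, σ(29) are: 0, 1, 8, 27, 4, 5, 6, 13, 2, 9, 10, 11, 18, 7, 14, 15, 16, 23, 12, 19, 20, 21, 28, 17, 24, 25, 26, 3, 22, 29.
Every element of ℤ_{30} appears exactly once in this list, so σ is a bijection, and in particular bijective.
Since σ is bijective, we read off the preimage of 13 from the same table: σ(7) = 13, so σ⁻¹(13) = 7.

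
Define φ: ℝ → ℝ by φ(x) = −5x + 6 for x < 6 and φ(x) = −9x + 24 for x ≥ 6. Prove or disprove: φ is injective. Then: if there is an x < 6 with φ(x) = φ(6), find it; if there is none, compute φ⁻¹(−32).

Both pieces are strictly decreasing (slopes −5 and −9), so each is injective on its own interval.
The left piece maps (−∞, 6) onto (−24, ∞); the right piece maps [6, ∞) onto (−∞, −30].
These images are disjoint, so no value is attained by both pieces. Hence φ is injective.
Because the two images are disjoint, no x < 6 has φ(x) = φ(6), so we compute φ⁻¹(−32): −32 lies in (−∞, −30], so solve −9x + 24 = −32: x = (−32 − 24)/(−9) = 56/9.

56/9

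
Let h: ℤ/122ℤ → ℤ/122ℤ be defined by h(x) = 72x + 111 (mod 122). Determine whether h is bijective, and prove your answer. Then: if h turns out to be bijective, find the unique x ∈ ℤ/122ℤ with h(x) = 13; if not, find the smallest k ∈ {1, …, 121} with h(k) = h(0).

61

Recall that h is injective when h(u) = h(v) forces u = v.
We have gcd(72, 122) = 2 > 1. Taking u = 0 and v = 61: h(0) = 111 and h(61) = 72·61 + 111 = 4503 ≡ 111 (mod 122).
So h(0) = h(61) while 0 ≠ 61, thus h is not injective, hence not bijective.
Since h is not bijective, we find the least positive k with h(k) = h(0): this means 72k ≡ 0 (mod 122), i.e. 122 ∣ 72k. Since gcd(72, 122) = 2, dividing through by 2 this holds exactly when 61 ∣ 36k, and as gcd(36, 61) = 1, exactly when 61 ∣ k.
The smallest positive such k is 61.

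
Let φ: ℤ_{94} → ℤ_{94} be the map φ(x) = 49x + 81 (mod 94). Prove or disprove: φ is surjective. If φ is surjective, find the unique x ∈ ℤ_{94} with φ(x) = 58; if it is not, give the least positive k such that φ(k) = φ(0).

Since gcd(49, 94) = 1, 49 is invertible modulo 94. Euclid's algorithm: 94 = 1·49 + 45, 49 = 1·45 + 4, 45 = 11·4 + 1; back-substituting gives 1 = 71·49 − 37·94, so 49⁻¹ ≡ 71 (mod 94).
Then y ↦ 71(y − 81) is a two-sided inverse to φ, so every y ∈ ℤ_{94} has a preimage.
Thus φ is surjective.
Since φ is surjective, we find φ⁻¹(58): we need 49x ≡ 58 − 81 ≡ 71 (mod 94). Using 49⁻¹ = 71: x ≡ 71·71 = 5041 = 53·94 + 59, so x = 59.
Check: φ(59) = 49·59 + 81 = 2972 = 31·94 + 58 ≡ 58 (mod 94).

59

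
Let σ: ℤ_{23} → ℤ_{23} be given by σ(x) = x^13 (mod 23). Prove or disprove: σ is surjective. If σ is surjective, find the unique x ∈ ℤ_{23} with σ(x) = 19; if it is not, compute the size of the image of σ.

21

Since 23 is prime, the nonzero elements of ℤ_{23} form a cyclic group of order 22.
As gcd(13, 22) = 1, raising to the 13th power is a bijection on this group: if u^13 ≡ v^13 then (uv^{−1})^13 = 1, and the only element of order dividing gcd(13, 22) = 1 is 1, so u = v.
With σ(0) = 0 this makes σ injective on all of ℤ_{23}, hence bijective (finite equal-size domain and codomain). In particular σ is surjective.
Since σ is surjective, we find the preimage of 19. The inverse of x ↦ x^13 on (ℤ_{23})^× is x ↦ x^17, because 13·17 = 221 = 10·22 + 1 ≡ 1 (mod 22) and x^{22} = 1 for x ≠ 0 (Fermat). So σ⁻¹(19) = 19^17 mod 23.
Repeated squaring mod 23: 19^1 ≡ 19, 19^2 ≡ 19² = 361 ≡ 16, 19^4 ≡ 16² = 256 ≡ 3, 19^8 ≡ 3² = 9, 19^16 ≡ 9² = 81 ≡ 12. Since 17 = 16 + 1, 19^17 ≡ 12·19: 12·19 = 228 ≡ 21. So 19^17 ≡ 21 (mod 23).
Hence σ⁻¹(19) = 21.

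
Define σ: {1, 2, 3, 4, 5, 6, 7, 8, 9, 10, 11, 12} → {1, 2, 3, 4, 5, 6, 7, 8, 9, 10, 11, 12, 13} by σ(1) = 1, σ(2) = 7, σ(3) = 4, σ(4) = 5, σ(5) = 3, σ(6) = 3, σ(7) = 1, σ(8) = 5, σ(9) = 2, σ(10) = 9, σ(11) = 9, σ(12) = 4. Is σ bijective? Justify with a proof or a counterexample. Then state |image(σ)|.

7

σ(5) = 3 = σ(6) with 5 ≠ 6, so σ is not injective, hence not bijective.
The image of σ is {1, 2, 3, 4, 5, 7, 9}, which has 7 elements.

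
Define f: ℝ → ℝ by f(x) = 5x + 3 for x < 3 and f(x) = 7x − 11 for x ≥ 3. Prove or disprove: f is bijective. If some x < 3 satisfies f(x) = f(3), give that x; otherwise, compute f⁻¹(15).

Both pieces are strictly increasing (slopes 5 and 7), so each is injective on its own interval.
The left piece maps (−∞, 3) onto (−∞, 18); the right piece maps [3, ∞) onto [10, ∞).
These images overlap. In particular f(3) = 10 (right piece), and solving 5x + 3 = 10 on the left piece gives x = 7/5 < 3.
So f(7/5) = f(3) with 7/5 ≠ 3, and f is not injective, hence not bijective. This x = 7/5 is the requested value below 3.

7/5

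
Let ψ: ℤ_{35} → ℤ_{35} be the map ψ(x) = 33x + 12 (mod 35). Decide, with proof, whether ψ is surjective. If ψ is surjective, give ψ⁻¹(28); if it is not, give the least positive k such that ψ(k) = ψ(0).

27

Since gcd(33, 35) = 1, 33 is invertible modulo 35. Euclid's algorithm: 35 = 1·33 + 2, 33 = 16·2 + 1; back-substituting gives 1 = 17·33 − 16·35, so 33⁻¹ ≡ 17 (mod 35).
Then y ↦ 17(y − 12) is a two-sided inverse to ψ, so every y ∈ ℤ_{35} has a preimage.
Thus ψ is surjective.
Since ψ is surjective, we find ψ⁻¹(28): we need 33x ≡ 28 − 12 ≡ 16 (mod 35). Using 33⁻¹ = 17: x ≡ 17·16 = 272 = 7·35 + 27, so x = 27.
Check: ψ(27) = 33·27 + 12 = 903 = 25·35 + 28 ≡ 28 (mod 35).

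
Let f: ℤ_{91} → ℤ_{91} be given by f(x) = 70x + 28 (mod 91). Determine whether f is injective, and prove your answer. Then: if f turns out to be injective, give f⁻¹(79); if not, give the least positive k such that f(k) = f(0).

We have gcd(70, 91) = 7 > 1. Taking a = 0 and b = 13: f(0) = 28 and f(13) = 70·13 + 28 = 938 ≡ 28 (mod 91).
So f(0) = f(13) while 0 ≠ 13, thus f is not injective.
Since f is not injective, we find the least positive k with f(k) = f(0): this means 70k ≡ 0 (mod 91), i.e. 91 ∣ 70k. Since gcd(70, 91) = 7, dividing through by 7 this holds exactly when 13 ∣ 10k, and as gcd(10, 13) = 1, exactly when 13 ∣ k.
The smallest positive such k is 13.

13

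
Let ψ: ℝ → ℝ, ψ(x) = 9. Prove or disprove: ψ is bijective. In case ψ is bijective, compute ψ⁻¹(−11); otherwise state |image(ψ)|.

ψ(0) = 9 = ψ(1) with 0 ≠ 1, so ψ is not injective, hence not bijective.
Since ψ is not bijective, we state |image(ψ)|: the image of ψ is {9}, which has 1 element.

1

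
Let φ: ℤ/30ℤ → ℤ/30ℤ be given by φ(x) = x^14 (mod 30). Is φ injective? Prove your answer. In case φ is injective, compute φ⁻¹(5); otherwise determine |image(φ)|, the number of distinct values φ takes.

φ(2): Repeated squaring mod 30: 2^1 ≡ 2, 2^2 ≡ 2² = 4, 2^4 ≡ 4² = 16, 2^8 ≡ 16² = 256 ≡ 16. Since 14 = 8 + 4 + 2, 2^14 ≡ 16·16·4: 16·16 = 256 ≡ 16, then 16·4 = 64 ≡ 4. So 2^14 ≡ 4 (mod 30).
φ(8): Repeated squaring mod 30: 8^1 ≡ 8, 8^2 ≡ 8² = 64 ≡ 4, 8^4 ≡ 4² = 16, 8^8 ≡ 16² = 256 ≡ 16. Since 14 = 8 + 4 + 2, 8^14 ≡ 16·16·4: 16·16 = 256 ≡ 16, then 16·4 = 64 ≡ 4. So 8^14 ≡ 4 (mod 30).
So φ(2) = φ(8) = 4 while 2 ≠ 8, thus φ is not injective.
Since φ is not injective, we determine |image(φ)|. Computing x^14 mod 30 for each x (by repeated squaring, reducing mod 30 at every step), the values φ(0), φ(1), …, φ(29) are: 0, 1, 4, 9, 16, 25, 6, 19, 4, 21, 10, 1, 24, 19, 16, 15, 16, 19, 24, 1, 10, 21, 4, 19, 6, 25, 16, 9, 4, 1.
The distinct values are {0, 1, 4, 6, 9, 10, 15, 16, 19, 21, 24, 25}; there are 12 of them.

12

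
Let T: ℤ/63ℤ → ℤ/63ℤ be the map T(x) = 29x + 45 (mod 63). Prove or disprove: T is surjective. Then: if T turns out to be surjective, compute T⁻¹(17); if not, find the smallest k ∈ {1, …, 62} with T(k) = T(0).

49

By definition, surjectivity means every element of the codomain has a preimage under T.
Since gcd(29, 63) = 1, 29 is invertible modulo 63. Euclid's algorithm: 63 = 2·29 + 5, 29 = 5·5 + 4, 5 = 1·4 + 1; back-substituting gives 1 = 50·29 − 23·63, so 29⁻¹ ≡ 50 (mod 63).
Then y ↦ 50(y − 45) is a two-sided inverse to T, so every y ∈ ℤ/63ℤ has a preimage.
Thus T is surjective.
Since T is surjective, we find T⁻¹(17): we need 29x ≡ 17 − 45 ≡ 35 (mod 63). Using 29⁻¹ = 50: x ≡ 50·35 = 1750 = 27·63 + 49, so x = 49.
Check: T(49) = 29·49 + 45 = 1466 = 23·63 + 17 ≡ 17 (mod 63).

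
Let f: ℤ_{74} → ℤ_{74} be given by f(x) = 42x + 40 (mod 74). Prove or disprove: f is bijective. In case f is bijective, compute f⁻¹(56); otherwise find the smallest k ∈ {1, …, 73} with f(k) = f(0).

We have gcd(42, 74) = 2 > 1. Taking u = 0 and v = 37: f(0) = 40 and f(37) = 42·37 + 40 = 1594 ≡ 40 (mod 74).
So f(0) = f(37) while 0 ≠ 37, hence f is not injective, hence not bijective.
Since f is not bijective, we find the least positive k with f(k) = f(0): this means 42k ≡ 0 (mod 74), i.e. 74 ∣ 42k. Since gcd(42, 74) = 2, dividing through by 2 this holds exactly when 37 ∣ 21k, and as gcd(21, 37) = 1, exactly when 37 ∣ k.
The smallest positive such k is 37.

37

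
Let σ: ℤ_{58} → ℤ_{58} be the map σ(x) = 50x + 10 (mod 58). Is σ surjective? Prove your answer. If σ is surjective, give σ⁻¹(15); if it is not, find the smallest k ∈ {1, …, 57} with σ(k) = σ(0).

29

Since gcd(50, 58) = 2, we have 50x ≡ 0 (mod 2) for all x, so σ(x) ≡ 0 (mod 2).
But 1 ≢ 0 (mod 2), so 1 ∈ ℤ_{58} has no preimage. Therefore σ is not surjective.
Since σ is not surjective, we find the least positive k with σ(k) = σ(0): this means 50k ≡ 0 (mod 58), i.e. 58 ∣ 50k. Since gcd(50, 58) = 2, dividing through by 2 this holds exactly when 29 ∣ 25k, and as gcd(25, 29) = 1, exactly when 29 ∣ k.
The smallest positive such k is 29.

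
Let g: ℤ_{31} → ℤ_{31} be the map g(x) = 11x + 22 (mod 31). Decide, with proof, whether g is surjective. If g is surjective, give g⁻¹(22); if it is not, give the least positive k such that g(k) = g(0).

0

Since gcd(11, 31) = 1, 11 is invertible modulo 31. Euclid's algorithm: 31 = 2·11 + 9, 11 = 1·9 + 2, 9 = 4·2 + 1; back-substituting gives 1 = 17·11 − 6·31, so 11⁻¹ ≡ 17 (mod 31).
Then y ↦ 17(y − 22) is a two-sided inverse to g, so every y ∈ ℤ_{31} has a preimage.
Therefore g is surjective.
Since g is surjective, we find g⁻¹(22): we need 11x ≡ 22 − 22 ≡ 0 (mod 31). Using 11⁻¹ = 17: x ≡ 17·0 = 0, so x = 0.
Check: g(0) = 11·0 + 22 = 22 ≡ 22 (mod 31).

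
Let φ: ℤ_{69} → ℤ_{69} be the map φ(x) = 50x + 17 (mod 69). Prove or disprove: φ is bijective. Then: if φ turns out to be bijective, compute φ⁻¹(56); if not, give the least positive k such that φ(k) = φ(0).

27

If φ(s) = φ(t), then 50s ≡ 50t (mod 69). Because gcd(50, 69) = 1, we may cancel 50 to get s ≡ t (mod 69).
We now compute 50⁻¹ mod 69 explicitly. Euclid's algorithm: 69 = 1·50 + 19, 50 = 2·19 + 12, 19 = 1·12 + 7, 12 = 1·7 + 5, 7 = 1·5 + 2, 5 = 2·2 + 1; back-substituting gives 1 = 29·50 − 21·69, so 50⁻¹ ≡ 29 (mod 69).
Then y ↦ 29(y − 17) is a two-sided inverse to φ, so every y ∈ ℤ_{69} has a preimage.
So φ is bijective.
Since φ is bijective, we compute φ⁻¹(56): solve 50x + 17 ≡ 56 (mod 69), i.e. 50x ≡ 39 (mod 69).
Multiplying by 50⁻¹ = 29 gives x ≡ 29·39 = 1131 = 16·69 + 27 ≡ 27 (mod 69).
Check: φ(27) = 50·27 + 17 = 1367 = 19·69 + 56 ≡ 56 (mod 69).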